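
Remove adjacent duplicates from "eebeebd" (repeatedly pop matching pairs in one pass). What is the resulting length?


Input: eebeebd
Stack-based adjacent duplicate removal:
  Read 'e': push. Stack: e
  Read 'e': matches stack top 'e' => pop. Stack: (empty)
  Read 'b': push. Stack: b
  Read 'e': push. Stack: be
  Read 'e': matches stack top 'e' => pop. Stack: b
  Read 'b': matches stack top 'b' => pop. Stack: (empty)
  Read 'd': push. Stack: d
Final stack: "d" (length 1)

1


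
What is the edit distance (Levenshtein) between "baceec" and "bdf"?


Computing edit distance: "baceec" -> "bdf"
DP table:
           b    d    f
      0    1    2    3
  b   1    0    1    2
  a   2    1    1    2
  c   3    2    2    2
  e   4    3    3    3
  e   5    4    4    4
  c   6    5    5    5
Edit distance = dp[6][3] = 5

5


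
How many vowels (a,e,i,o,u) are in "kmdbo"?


Input: kmdbo
Checking each character:
  'k' at position 0: consonant
  'm' at position 1: consonant
  'd' at position 2: consonant
  'b' at position 3: consonant
  'o' at position 4: vowel (running total: 1)
Total vowels: 1

1


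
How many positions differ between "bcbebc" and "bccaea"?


Comparing "bcbebc" and "bccaea" position by position:
  Position 0: 'b' vs 'b' => same
  Position 1: 'c' vs 'c' => same
  Position 2: 'b' vs 'c' => DIFFER
  Position 3: 'e' vs 'a' => DIFFER
  Position 4: 'b' vs 'e' => DIFFER
  Position 5: 'c' vs 'a' => DIFFER
Positions that differ: 4

4


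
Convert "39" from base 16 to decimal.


Input: "39" in base 16
Positional expansion:
  Digit '3' (value 3) x 16^1 = 48
  Digit '9' (value 9) x 16^0 = 9
Sum = 57

57


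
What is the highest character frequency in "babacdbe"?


Input: babacdbe
Character counts:
  'a': 2
  'b': 3
  'c': 1
  'd': 1
  'e': 1
Maximum frequency: 3

3


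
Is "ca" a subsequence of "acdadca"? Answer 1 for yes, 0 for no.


Check if "ca" is a subsequence of "acdadca"
Greedy scan:
  Position 0 ('a'): no match needed
  Position 1 ('c'): matches sub[0] = 'c'
  Position 2 ('d'): no match needed
  Position 3 ('a'): matches sub[1] = 'a'
  Position 4 ('d'): no match needed
  Position 5 ('c'): no match needed
  Position 6 ('a'): no match needed
All 2 characters matched => is a subsequence

1


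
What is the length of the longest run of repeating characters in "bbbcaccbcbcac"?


Input: "bbbcaccbcbcac"
Scanning for longest run:
  Position 1 ('b'): continues run of 'b', length=2
  Position 2 ('b'): continues run of 'b', length=3
  Position 3 ('c'): new char, reset run to 1
  Position 4 ('a'): new char, reset run to 1
  Position 5 ('c'): new char, reset run to 1
  Position 6 ('c'): continues run of 'c', length=2
  Position 7 ('b'): new char, reset run to 1
  Position 8 ('c'): new char, reset run to 1
  Position 9 ('b'): new char, reset run to 1
  Position 10 ('c'): new char, reset run to 1
  Position 11 ('a'): new char, reset run to 1
  Position 12 ('c'): new char, reset run to 1
Longest run: 'b' with length 3

3


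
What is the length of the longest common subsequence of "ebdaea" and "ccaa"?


LCS of "ebdaea" and "ccaa"
DP table:
           c    c    a    a
      0    0    0    0    0
  e   0    0    0    0    0
  b   0    0    0    0    0
  d   0    0    0    0    0
  a   0    0    0    1    1
  e   0    0    0    1    1
  a   0    0    0    1    2
LCS length = dp[6][4] = 2

2


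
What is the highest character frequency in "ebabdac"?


Input: ebabdac
Character counts:
  'a': 2
  'b': 2
  'c': 1
  'd': 1
  'e': 1
Maximum frequency: 2

2


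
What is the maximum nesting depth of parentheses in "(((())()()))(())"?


Input: "(((())()()))(())"
Tracking depth:
  Position 0 '(': depth becomes 1
  Position 1 '(': depth becomes 2
  Position 2 '(': depth becomes 3
  Position 3 '(': depth becomes 4
  Position 4 ')': depth becomes 3
  Position 5 ')': depth becomes 2
  Position 6 '(': depth becomes 3
  Position 7 ')': depth becomes 2
  Position 8 '(': depth becomes 3
  Position 9 ')': depth becomes 2
  Position 10 ')': depth becomes 1
  Position 11 ')': depth becomes 0
  Position 12 '(': depth becomes 1
  Position 13 '(': depth becomes 2
  Position 14 ')': depth becomes 1
  Position 15 ')': depth becomes 0
Maximum depth reached: 4

4


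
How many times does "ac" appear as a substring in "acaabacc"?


Searching for "ac" in "acaabacc"
Scanning each position:
  Position 0: "ac" => MATCH
  Position 1: "ca" => no
  Position 2: "aa" => no
  Position 3: "ab" => no
  Position 4: "ba" => no
  Position 5: "ac" => MATCH
  Position 6: "cc" => no
Total occurrences: 2

2


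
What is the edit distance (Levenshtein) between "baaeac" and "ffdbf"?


Computing edit distance: "baaeac" -> "ffdbf"
DP table:
           f    f    d    b    f
      0    1    2    3    4    5
  b   1    1    2    3    3    4
  a   2    2    2    3    4    4
  a   3    3    3    3    4    5
  e   4    4    4    4    4    5
  a   5    5    5    5    5    5
  c   6    6    6    6    6    6
Edit distance = dp[6][5] = 6

6


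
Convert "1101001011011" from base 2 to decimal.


Input: "1101001011011" in base 2
Positional expansion:
  Digit '1' (value 1) x 2^12 = 4096
  Digit '1' (value 1) x 2^11 = 2048
  Digit '0' (value 0) x 2^10 = 0
  Digit '1' (value 1) x 2^9 = 512
  Digit '0' (value 0) x 2^8 = 0
  Digit '0' (value 0) x 2^7 = 0
  Digit '1' (value 1) x 2^6 = 64
  Digit '0' (value 0) x 2^5 = 0
  Digit '1' (value 1) x 2^4 = 16
  Digit '1' (value 1) x 2^3 = 8
  Digit '0' (value 0) x 2^2 = 0
  Digit '1' (value 1) x 2^1 = 2
  Digit '1' (value 1) x 2^0 = 1
Sum = 6747

6747


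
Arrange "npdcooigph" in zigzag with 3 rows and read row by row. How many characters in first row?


Zigzag "npdcooigph" into 3 rows:
Placing characters:
  'n' => row 0
  'p' => row 1
  'd' => row 2
  'c' => row 1
  'o' => row 0
  'o' => row 1
  'i' => row 2
  'g' => row 1
  'p' => row 0
  'h' => row 1
Rows:
  Row 0: "nop"
  Row 1: "pcogh"
  Row 2: "di"
First row length: 3

3


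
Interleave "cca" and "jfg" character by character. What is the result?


Interleaving "cca" and "jfg":
  Position 0: 'c' from first, 'j' from second => "cj"
  Position 1: 'c' from first, 'f' from second => "cf"
  Position 2: 'a' from first, 'g' from second => "ag"
Result: cjcfag

cjcfag


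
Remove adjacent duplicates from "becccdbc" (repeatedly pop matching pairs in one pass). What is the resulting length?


Input: becccdbc
Stack-based adjacent duplicate removal:
  Read 'b': push. Stack: b
  Read 'e': push. Stack: be
  Read 'c': push. Stack: bec
  Read 'c': matches stack top 'c' => pop. Stack: be
  Read 'c': push. Stack: bec
  Read 'd': push. Stack: becd
  Read 'b': push. Stack: becdb
  Read 'c': push. Stack: becdbc
Final stack: "becdbc" (length 6)

6


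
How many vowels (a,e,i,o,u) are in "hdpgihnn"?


Input: hdpgihnn
Checking each character:
  'h' at position 0: consonant
  'd' at position 1: consonant
  'p' at position 2: consonant
  'g' at position 3: consonant
  'i' at position 4: vowel (running total: 1)
  'h' at position 5: consonant
  'n' at position 6: consonant
  'n' at position 7: consonant
Total vowels: 1

1


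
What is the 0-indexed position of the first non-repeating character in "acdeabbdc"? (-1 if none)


Input: acdeabbdc
Character frequencies:
  'a': 2
  'b': 2
  'c': 2
  'd': 2
  'e': 1
Scanning left to right for freq == 1:
  Position 0 ('a'): freq=2, skip
  Position 1 ('c'): freq=2, skip
  Position 2 ('d'): freq=2, skip
  Position 3 ('e'): unique! => answer = 3

3


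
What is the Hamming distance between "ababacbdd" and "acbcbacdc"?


Comparing "ababacbdd" and "acbcbacdc" position by position:
  Position 0: 'a' vs 'a' => same
  Position 1: 'b' vs 'c' => differ
  Position 2: 'a' vs 'b' => differ
  Position 3: 'b' vs 'c' => differ
  Position 4: 'a' vs 'b' => differ
  Position 5: 'c' vs 'a' => differ
  Position 6: 'b' vs 'c' => differ
  Position 7: 'd' vs 'd' => same
  Position 8: 'd' vs 'c' => differ
Total differences (Hamming distance): 7

7


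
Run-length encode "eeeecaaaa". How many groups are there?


Input: eeeecaaaa
Scanning for consecutive runs:
  Group 1: 'e' x 4 (positions 0-3)
  Group 2: 'c' x 1 (positions 4-4)
  Group 3: 'a' x 4 (positions 5-8)
Total groups: 3

3


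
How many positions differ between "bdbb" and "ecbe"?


Comparing "bdbb" and "ecbe" position by position:
  Position 0: 'b' vs 'e' => DIFFER
  Position 1: 'd' vs 'c' => DIFFER
  Position 2: 'b' vs 'b' => same
  Position 3: 'b' vs 'e' => DIFFER
Positions that differ: 3

3


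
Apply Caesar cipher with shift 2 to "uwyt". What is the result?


Caesar cipher: shift "uwyt" by 2
  'u' (pos 20) + 2 = pos 22 = 'w'
  'w' (pos 22) + 2 = pos 24 = 'y'
  'y' (pos 24) + 2 = pos 0 = 'a'
  't' (pos 19) + 2 = pos 21 = 'v'
Result: wyav

wyav


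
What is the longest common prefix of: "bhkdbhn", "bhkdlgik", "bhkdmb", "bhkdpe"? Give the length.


Words: bhkdbhn, bhkdlgik, bhkdmb, bhkdpe
  Position 0: all 'b' => match
  Position 1: all 'h' => match
  Position 2: all 'k' => match
  Position 3: all 'd' => match
  Position 4: ('b', 'l', 'm', 'p') => mismatch, stop
LCP = "bhkd" (length 4)

4


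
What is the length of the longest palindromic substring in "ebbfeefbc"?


Input: "ebbfeefbc"
Checking substrings for palindromes:
  [2:8] "bfeefb" (len 6) => palindrome
  [3:7] "feef" (len 4) => palindrome
  [1:3] "bb" (len 2) => palindrome
  [4:6] "ee" (len 2) => palindrome
Longest palindromic substring: "bfeefb" with length 6

6


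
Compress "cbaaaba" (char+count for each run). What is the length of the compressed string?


Input: cbaaaba
Runs:
  'c' x 1 => "c1"
  'b' x 1 => "b1"
  'a' x 3 => "a3"
  'b' x 1 => "b1"
  'a' x 1 => "a1"
Compressed: "c1b1a3b1a1"
Compressed length: 10

10


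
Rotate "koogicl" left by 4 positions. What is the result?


Input: "koogicl", rotate left by 4
First 4 characters: "koog"
Remaining characters: "icl"
Concatenate remaining + first: "icl" + "koog" = "iclkoog"

iclkoog


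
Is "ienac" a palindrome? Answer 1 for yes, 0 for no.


Input: ienac
Reversed: canei
  Compare pos 0 ('i') with pos 4 ('c'): MISMATCH
  Compare pos 1 ('e') with pos 3 ('a'): MISMATCH
Result: not a palindrome

0


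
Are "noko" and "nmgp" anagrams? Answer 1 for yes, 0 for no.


Strings: "noko", "nmgp"
Sorted first:  knoo
Sorted second: gmnp
Differ at position 0: 'k' vs 'g' => not anagrams

0


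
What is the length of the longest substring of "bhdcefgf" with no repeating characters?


Input: "bhdcefgf"
Sliding window (track last position of each char):
  Position 0 ('b'): window [0,0] length 1 -- new best
  Position 1 ('h'): window [0,1] length 2 -- new best
  Position 2 ('d'): window [0,2] length 3 -- new best
  Position 3 ('c'): window [0,3] length 4 -- new best
  Position 4 ('e'): window [0,4] length 5 -- new best
  Position 5 ('f'): window [0,5] length 6 -- new best
  Position 6 ('g'): window [0,6] length 7 -- new best
  Position 7 ('f'): repeat (last at 5), move window start to 6
  Position 7 ('f'): window [6,7] length 2
Longest substring with no repeats: "bhdcefg" with length 7

7


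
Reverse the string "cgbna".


Input: cgbna
Reading characters right to left:
  Position 4: 'a'
  Position 3: 'n'
  Position 2: 'b'
  Position 1: 'g'
  Position 0: 'c'
Reversed: anbgc

anbgc


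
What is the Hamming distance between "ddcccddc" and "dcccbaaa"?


Comparing "ddcccddc" and "dcccbaaa" position by position:
  Position 0: 'd' vs 'd' => same
  Position 1: 'd' vs 'c' => differ
  Position 2: 'c' vs 'c' => same
  Position 3: 'c' vs 'c' => same
  Position 4: 'c' vs 'b' => differ
  Position 5: 'd' vs 'a' => differ
  Position 6: 'd' vs 'a' => differ
  Position 7: 'c' vs 'a' => differ
Total differences (Hamming distance): 5

5


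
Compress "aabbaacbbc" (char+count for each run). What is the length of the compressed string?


Input: aabbaacbbc
Runs:
  'a' x 2 => "a2"
  'b' x 2 => "b2"
  'a' x 2 => "a2"
  'c' x 1 => "c1"
  'b' x 2 => "b2"
  'c' x 1 => "c1"
Compressed: "a2b2a2c1b2c1"
Compressed length: 12

12


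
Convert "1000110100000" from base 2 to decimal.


Input: "1000110100000" in base 2
Positional expansion:
  Digit '1' (value 1) x 2^12 = 4096
  Digit '0' (value 0) x 2^11 = 0
  Digit '0' (value 0) x 2^10 = 0
  Digit '0' (value 0) x 2^9 = 0
  Digit '1' (value 1) x 2^8 = 256
  Digit '1' (value 1) x 2^7 = 128
  Digit '0' (value 0) x 2^6 = 0
  Digit '1' (value 1) x 2^5 = 32
  Digit '0' (value 0) x 2^4 = 0
  Digit '0' (value 0) x 2^3 = 0
  Digit '0' (value 0) x 2^2 = 0
  Digit '0' (value 0) x 2^1 = 0
  Digit '0' (value 0) x 2^0 = 0
Sum = 4512

4512


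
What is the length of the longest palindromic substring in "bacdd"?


Input: "bacdd"
Checking substrings for palindromes:
  [3:5] "dd" (len 2) => palindrome
Longest palindromic substring: "dd" with length 2

2


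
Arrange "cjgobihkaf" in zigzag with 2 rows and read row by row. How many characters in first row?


Zigzag "cjgobihkaf" into 2 rows:
Placing characters:
  'c' => row 0
  'j' => row 1
  'g' => row 0
  'o' => row 1
  'b' => row 0
  'i' => row 1
  'h' => row 0
  'k' => row 1
  'a' => row 0
  'f' => row 1
Rows:
  Row 0: "cgbha"
  Row 1: "joikf"
First row length: 5

5


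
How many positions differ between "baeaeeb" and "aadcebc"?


Comparing "baeaeeb" and "aadcebc" position by position:
  Position 0: 'b' vs 'a' => DIFFER
  Position 1: 'a' vs 'a' => same
  Position 2: 'e' vs 'd' => DIFFER
  Position 3: 'a' vs 'c' => DIFFER
  Position 4: 'e' vs 'e' => same
  Position 5: 'e' vs 'b' => DIFFER
  Position 6: 'b' vs 'c' => DIFFER
Positions that differ: 5

5


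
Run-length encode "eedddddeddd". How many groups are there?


Input: eedddddeddd
Scanning for consecutive runs:
  Group 1: 'e' x 2 (positions 0-1)
  Group 2: 'd' x 5 (positions 2-6)
  Group 3: 'e' x 1 (positions 7-7)
  Group 4: 'd' x 3 (positions 8-10)
Total groups: 4

4


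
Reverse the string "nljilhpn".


Input: nljilhpn
Reading characters right to left:
  Position 7: 'n'
  Position 6: 'p'
  Position 5: 'h'
  Position 4: 'l'
  Position 3: 'i'
  Position 2: 'j'
  Position 1: 'l'
  Position 0: 'n'
Reversed: nphlijln

nphlijln


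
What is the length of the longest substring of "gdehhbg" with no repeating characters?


Input: "gdehhbg"
Sliding window (track last position of each char):
  Position 0 ('g'): window [0,0] length 1 -- new best
  Position 1 ('d'): window [0,1] length 2 -- new best
  Position 2 ('e'): window [0,2] length 3 -- new best
  Position 3 ('h'): window [0,3] length 4 -- new best
  Position 4 ('h'): repeat (last at 3), move window start to 4
  Position 4 ('h'): window [4,4] length 1
  Position 5 ('b'): window [4,5] length 2
  Position 6 ('g'): window [4,6] length 3
Longest substring with no repeats: "gdeh" with length 4

4


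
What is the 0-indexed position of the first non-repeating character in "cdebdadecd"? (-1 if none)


Input: cdebdadecd
Character frequencies:
  'a': 1
  'b': 1
  'c': 2
  'd': 4
  'e': 2
Scanning left to right for freq == 1:
  Position 0 ('c'): freq=2, skip
  Position 1 ('d'): freq=4, skip
  Position 2 ('e'): freq=2, skip
  Position 3 ('b'): unique! => answer = 3

3


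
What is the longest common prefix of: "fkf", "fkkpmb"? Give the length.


Words: fkf, fkkpmb
  Position 0: all 'f' => match
  Position 1: all 'k' => match
  Position 2: ('f', 'k') => mismatch, stop
LCP = "fk" (length 2)

2


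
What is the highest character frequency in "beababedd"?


Input: beababedd
Character counts:
  'a': 2
  'b': 3
  'd': 2
  'e': 2
Maximum frequency: 3

3


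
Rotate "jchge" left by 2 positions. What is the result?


Input: "jchge", rotate left by 2
First 2 characters: "jc"
Remaining characters: "hge"
Concatenate remaining + first: "hge" + "jc" = "hgejc"

hgejc


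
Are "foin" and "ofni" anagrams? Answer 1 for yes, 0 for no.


Strings: "foin", "ofni"
Sorted first:  fino
Sorted second: fino
Sorted forms match => anagrams

1


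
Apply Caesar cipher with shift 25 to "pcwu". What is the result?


Caesar cipher: shift "pcwu" by 25
  'p' (pos 15) + 25 = pos 14 = 'o'
  'c' (pos 2) + 25 = pos 1 = 'b'
  'w' (pos 22) + 25 = pos 21 = 'v'
  'u' (pos 20) + 25 = pos 19 = 't'
Result: obvt

obvt


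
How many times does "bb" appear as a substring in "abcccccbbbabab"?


Searching for "bb" in "abcccccbbbabab"
Scanning each position:
  Position 0: "ab" => no
  Position 1: "bc" => no
  Position 2: "cc" => no
  Position 3: "cc" => no
  Position 4: "cc" => no
  Position 5: "cc" => no
  Position 6: "cb" => no
  Position 7: "bb" => MATCH
  Position 8: "bb" => MATCH
  Position 9: "ba" => no
  Position 10: "ab" => no
  Position 11: "ba" => no
  Position 12: "ab" => no
Total occurrences: 2

2


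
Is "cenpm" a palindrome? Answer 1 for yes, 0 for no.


Input: cenpm
Reversed: mpnec
  Compare pos 0 ('c') with pos 4 ('m'): MISMATCH
  Compare pos 1 ('e') with pos 3 ('p'): MISMATCH
Result: not a palindrome

0


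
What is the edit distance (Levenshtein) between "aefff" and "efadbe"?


Computing edit distance: "aefff" -> "efadbe"
DP table:
           e    f    a    d    b    e
      0    1    2    3    4    5    6
  a   1    1    2    2    3    4    5
  e   2    1    2    3    3    4    4
  f   3    2    1    2    3    4    5
  f   4    3    2    2    3    4    5
  f   5    4    3    3    3    4    5
Edit distance = dp[5][6] = 5

5


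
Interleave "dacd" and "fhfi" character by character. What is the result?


Interleaving "dacd" and "fhfi":
  Position 0: 'd' from first, 'f' from second => "df"
  Position 1: 'a' from first, 'h' from second => "ah"
  Position 2: 'c' from first, 'f' from second => "cf"
  Position 3: 'd' from first, 'i' from second => "di"
Result: dfahcfdi

dfahcfdi


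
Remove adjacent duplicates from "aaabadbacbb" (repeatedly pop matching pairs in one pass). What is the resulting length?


Input: aaabadbacbb
Stack-based adjacent duplicate removal:
  Read 'a': push. Stack: a
  Read 'a': matches stack top 'a' => pop. Stack: (empty)
  Read 'a': push. Stack: a
  Read 'b': push. Stack: ab
  Read 'a': push. Stack: aba
  Read 'd': push. Stack: abad
  Read 'b': push. Stack: abadb
  Read 'a': push. Stack: abadba
  Read 'c': push. Stack: abadbac
  Read 'b': push. Stack: abadbacb
  Read 'b': matches stack top 'b' => pop. Stack: abadbac
Final stack: "abadbac" (length 7)

7


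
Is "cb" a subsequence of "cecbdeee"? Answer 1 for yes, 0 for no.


Check if "cb" is a subsequence of "cecbdeee"
Greedy scan:
  Position 0 ('c'): matches sub[0] = 'c'
  Position 1 ('e'): no match needed
  Position 2 ('c'): no match needed
  Position 3 ('b'): matches sub[1] = 'b'
  Position 4 ('d'): no match needed
  Position 5 ('e'): no match needed
  Position 6 ('e'): no match needed
  Position 7 ('e'): no match needed
All 2 characters matched => is a subsequence

1


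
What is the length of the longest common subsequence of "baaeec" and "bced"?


LCS of "baaeec" and "bced"
DP table:
           b    c    e    d
      0    0    0    0    0
  b   0    1    1    1    1
  a   0    1    1    1    1
  a   0    1    1    1    1
  e   0    1    1    2    2
  e   0    1    1    2    2
  c   0    1    2    2    2
LCS length = dp[6][4] = 2

2


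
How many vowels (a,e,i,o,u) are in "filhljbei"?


Input: filhljbei
Checking each character:
  'f' at position 0: consonant
  'i' at position 1: vowel (running total: 1)
  'l' at position 2: consonant
  'h' at position 3: consonant
  'l' at position 4: consonant
  'j' at position 5: consonant
  'b' at position 6: consonant
  'e' at position 7: vowel (running total: 2)
  'i' at position 8: vowel (running total: 3)
Total vowels: 3

3


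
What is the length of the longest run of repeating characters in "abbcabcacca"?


Input: "abbcabcacca"
Scanning for longest run:
  Position 1 ('b'): new char, reset run to 1
  Position 2 ('b'): continues run of 'b', length=2
  Position 3 ('c'): new char, reset run to 1
  Position 4 ('a'): new char, reset run to 1
  Position 5 ('b'): new char, reset run to 1
  Position 6 ('c'): new char, reset run to 1
  Position 7 ('a'): new char, reset run to 1
  Position 8 ('c'): new char, reset run to 1
  Position 9 ('c'): continues run of 'c', length=2
  Position 10 ('a'): new char, reset run to 1
Longest run: 'b' with length 2

2


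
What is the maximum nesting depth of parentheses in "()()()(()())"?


Input: "()()()(()())"
Tracking depth:
  Position 0 '(': depth becomes 1
  Position 1 ')': depth becomes 0
  Position 2 '(': depth becomes 1
  Position 3 ')': depth becomes 0
  Position 4 '(': depth becomes 1
  Position 5 ')': depth becomes 0
  Position 6 '(': depth becomes 1
  Position 7 '(': depth becomes 2
  Position 8 ')': depth becomes 1
  Position 9 '(': depth becomes 2
  Position 10 ')': depth becomes 1
  Position 11 ')': depth becomes 0
Maximum depth reached: 2

2


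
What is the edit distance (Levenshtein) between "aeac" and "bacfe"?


Computing edit distance: "aeac" -> "bacfe"
DP table:
           b    a    c    f    e
      0    1    2    3    4    5
  a   1    1    1    2    3    4
  e   2    2    2    2    3    3
  a   3    3    2    3    3    4
  c   4    4    3    2    3    4
Edit distance = dp[4][5] = 4

4


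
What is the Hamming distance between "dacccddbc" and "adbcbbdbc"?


Comparing "dacccddbc" and "adbcbbdbc" position by position:
  Position 0: 'd' vs 'a' => differ
  Position 1: 'a' vs 'd' => differ
  Position 2: 'c' vs 'b' => differ
  Position 3: 'c' vs 'c' => same
  Position 4: 'c' vs 'b' => differ
  Position 5: 'd' vs 'b' => differ
  Position 6: 'd' vs 'd' => same
  Position 7: 'b' vs 'b' => same
  Position 8: 'c' vs 'c' => same
Total differences (Hamming distance): 5

5


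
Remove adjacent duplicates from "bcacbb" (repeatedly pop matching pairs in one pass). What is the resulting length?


Input: bcacbb
Stack-based adjacent duplicate removal:
  Read 'b': push. Stack: b
  Read 'c': push. Stack: bc
  Read 'a': push. Stack: bca
  Read 'c': push. Stack: bcac
  Read 'b': push. Stack: bcacb
  Read 'b': matches stack top 'b' => pop. Stack: bcac
Final stack: "bcac" (length 4)

4


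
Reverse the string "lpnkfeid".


Input: lpnkfeid
Reading characters right to left:
  Position 7: 'd'
  Position 6: 'i'
  Position 5: 'e'
  Position 4: 'f'
  Position 3: 'k'
  Position 2: 'n'
  Position 1: 'p'
  Position 0: 'l'
Reversed: diefknpl

diefknpl


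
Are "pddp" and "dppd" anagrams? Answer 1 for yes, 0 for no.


Strings: "pddp", "dppd"
Sorted first:  ddpp
Sorted second: ddpp
Sorted forms match => anagrams

1


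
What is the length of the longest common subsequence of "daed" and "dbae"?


LCS of "daed" and "dbae"
DP table:
           d    b    a    e
      0    0    0    0    0
  d   0    1    1    1    1
  a   0    1    1    2    2
  e   0    1    1    2    3
  d   0    1    1    2    3
LCS length = dp[4][4] = 3

3


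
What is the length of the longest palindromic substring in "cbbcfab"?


Input: "cbbcfab"
Checking substrings for palindromes:
  [0:4] "cbbc" (len 4) => palindrome
  [1:3] "bb" (len 2) => palindrome
Longest palindromic substring: "cbbc" with length 4

4


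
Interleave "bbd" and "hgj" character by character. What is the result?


Interleaving "bbd" and "hgj":
  Position 0: 'b' from first, 'h' from second => "bh"
  Position 1: 'b' from first, 'g' from second => "bg"
  Position 2: 'd' from first, 'j' from second => "dj"
Result: bhbgdj

bhbgdj


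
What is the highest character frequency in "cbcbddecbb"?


Input: cbcbddecbb
Character counts:
  'b': 4
  'c': 3
  'd': 2
  'e': 1
Maximum frequency: 4

4


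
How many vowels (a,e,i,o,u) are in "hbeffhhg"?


Input: hbeffhhg
Checking each character:
  'h' at position 0: consonant
  'b' at position 1: consonant
  'e' at position 2: vowel (running total: 1)
  'f' at position 3: consonant
  'f' at position 4: consonant
  'h' at position 5: consonant
  'h' at position 6: consonant
  'g' at position 7: consonant
Total vowels: 1

1


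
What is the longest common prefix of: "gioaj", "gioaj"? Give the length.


Words: gioaj, gioaj
  Position 0: all 'g' => match
  Position 1: all 'i' => match
  Position 2: all 'o' => match
  Position 3: all 'a' => match
  Position 4: all 'j' => match
LCP = "gioaj" (length 5)

5


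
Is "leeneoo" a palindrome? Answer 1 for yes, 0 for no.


Input: leeneoo
Reversed: ooeneel
  Compare pos 0 ('l') with pos 6 ('o'): MISMATCH
  Compare pos 1 ('e') with pos 5 ('o'): MISMATCH
  Compare pos 2 ('e') with pos 4 ('e'): match
Result: not a palindrome

0


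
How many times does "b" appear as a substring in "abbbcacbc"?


Searching for "b" in "abbbcacbc"
Scanning each position:
  Position 0: "a" => no
  Position 1: "b" => MATCH
  Position 2: "b" => MATCH
  Position 3: "b" => MATCH
  Position 4: "c" => no
  Position 5: "a" => no
  Position 6: "c" => no
  Position 7: "b" => MATCH
  Position 8: "c" => no
Total occurrences: 4

4


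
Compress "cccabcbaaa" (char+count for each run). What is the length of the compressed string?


Input: cccabcbaaa
Runs:
  'c' x 3 => "c3"
  'a' x 1 => "a1"
  'b' x 1 => "b1"
  'c' x 1 => "c1"
  'b' x 1 => "b1"
  'a' x 3 => "a3"
Compressed: "c3a1b1c1b1a3"
Compressed length: 12

12


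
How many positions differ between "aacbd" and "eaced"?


Comparing "aacbd" and "eaced" position by position:
  Position 0: 'a' vs 'e' => DIFFER
  Position 1: 'a' vs 'a' => same
  Position 2: 'c' vs 'c' => same
  Position 3: 'b' vs 'e' => DIFFER
  Position 4: 'd' vs 'd' => same
Positions that differ: 2

2


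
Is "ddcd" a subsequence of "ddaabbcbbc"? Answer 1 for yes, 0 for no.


Check if "ddcd" is a subsequence of "ddaabbcbbc"
Greedy scan:
  Position 0 ('d'): matches sub[0] = 'd'
  Position 1 ('d'): matches sub[1] = 'd'
  Position 2 ('a'): no match needed
  Position 3 ('a'): no match needed
  Position 4 ('b'): no match needed
  Position 5 ('b'): no match needed
  Position 6 ('c'): matches sub[2] = 'c'
  Position 7 ('b'): no match needed
  Position 8 ('b'): no match needed
  Position 9 ('c'): no match needed
Only matched 3/4 characters => not a subsequence

0


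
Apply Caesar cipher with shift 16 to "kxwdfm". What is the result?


Caesar cipher: shift "kxwdfm" by 16
  'k' (pos 10) + 16 = pos 0 = 'a'
  'x' (pos 23) + 16 = pos 13 = 'n'
  'w' (pos 22) + 16 = pos 12 = 'm'
  'd' (pos 3) + 16 = pos 19 = 't'
  'f' (pos 5) + 16 = pos 21 = 'v'
  'm' (pos 12) + 16 = pos 2 = 'c'
Result: anmtvc

anmtvc


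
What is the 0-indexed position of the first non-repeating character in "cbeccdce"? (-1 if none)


Input: cbeccdce
Character frequencies:
  'b': 1
  'c': 4
  'd': 1
  'e': 2
Scanning left to right for freq == 1:
  Position 0 ('c'): freq=4, skip
  Position 1 ('b'): unique! => answer = 1

1


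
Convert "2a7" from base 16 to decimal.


Input: "2a7" in base 16
Positional expansion:
  Digit '2' (value 2) x 16^2 = 512
  Digit 'a' (value 10) x 16^1 = 160
  Digit '7' (value 7) x 16^0 = 7
Sum = 679

679


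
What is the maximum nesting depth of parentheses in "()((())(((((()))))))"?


Input: "()((())(((((()))))))"
Tracking depth:
  Position 0 '(': depth becomes 1
  Position 1 ')': depth becomes 0
  Position 2 '(': depth becomes 1
  Position 3 '(': depth becomes 2
  Position 4 '(': depth becomes 3
  Position 5 ')': depth becomes 2
  Position 6 ')': depth becomes 1
  Position 7 '(': depth becomes 2
  Position 8 '(': depth becomes 3
  Position 9 '(': depth becomes 4
  Position 10 '(': depth becomes 5
  Position 11 '(': depth becomes 6
  Position 12 '(': depth becomes 7
  Position 13 ')': depth becomes 6
  Position 14 ')': depth becomes 5
  Position 15 ')': depth becomes 4
  Position 16 ')': depth becomes 3
  Position 17 ')': depth becomes 2
  Position 18 ')': depth becomes 1
  Position 19 ')': depth becomes 0
Maximum depth reached: 7

7


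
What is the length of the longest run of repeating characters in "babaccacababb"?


Input: "babaccacababb"
Scanning for longest run:
  Position 1 ('a'): new char, reset run to 1
  Position 2 ('b'): new char, reset run to 1
  Position 3 ('a'): new char, reset run to 1
  Position 4 ('c'): new char, reset run to 1
  Position 5 ('c'): continues run of 'c', length=2
  Position 6 ('a'): new char, reset run to 1
  Position 7 ('c'): new char, reset run to 1
  Position 8 ('a'): new char, reset run to 1
  Position 9 ('b'): new char, reset run to 1
  Position 10 ('a'): new char, reset run to 1
  Position 11 ('b'): new char, reset run to 1
  Position 12 ('b'): continues run of 'b', length=2
Longest run: 'c' with length 2

2


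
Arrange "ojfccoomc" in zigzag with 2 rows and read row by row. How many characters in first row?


Zigzag "ojfccoomc" into 2 rows:
Placing characters:
  'o' => row 0
  'j' => row 1
  'f' => row 0
  'c' => row 1
  'c' => row 0
  'o' => row 1
  'o' => row 0
  'm' => row 1
  'c' => row 0
Rows:
  Row 0: "ofcoc"
  Row 1: "jcom"
First row length: 5

5


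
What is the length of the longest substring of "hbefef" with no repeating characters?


Input: "hbefef"
Sliding window (track last position of each char):
  Position 0 ('h'): window [0,0] length 1 -- new best
  Position 1 ('b'): window [0,1] length 2 -- new best
  Position 2 ('e'): window [0,2] length 3 -- new best
  Position 3 ('f'): window [0,3] length 4 -- new best
  Position 4 ('e'): repeat (last at 2), move window start to 3
  Position 4 ('e'): window [3,4] length 2
  Position 5 ('f'): repeat (last at 3), move window start to 4
  Position 5 ('f'): window [4,5] length 2
Longest substring with no repeats: "hbef" with length 4

4


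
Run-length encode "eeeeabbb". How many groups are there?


Input: eeeeabbb
Scanning for consecutive runs:
  Group 1: 'e' x 4 (positions 0-3)
  Group 2: 'a' x 1 (positions 4-4)
  Group 3: 'b' x 3 (positions 5-7)
Total groups: 3

3


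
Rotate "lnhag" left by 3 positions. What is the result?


Input: "lnhag", rotate left by 3
First 3 characters: "lnh"
Remaining characters: "ag"
Concatenate remaining + first: "ag" + "lnh" = "aglnh"

aglnh


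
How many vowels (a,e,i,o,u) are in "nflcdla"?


Input: nflcdla
Checking each character:
  'n' at position 0: consonant
  'f' at position 1: consonant
  'l' at position 2: consonant
  'c' at position 3: consonant
  'd' at position 4: consonant
  'l' at position 5: consonant
  'a' at position 6: vowel (running total: 1)
Total vowels: 1

1


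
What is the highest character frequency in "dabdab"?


Input: dabdab
Character counts:
  'a': 2
  'b': 2
  'd': 2
Maximum frequency: 2

2


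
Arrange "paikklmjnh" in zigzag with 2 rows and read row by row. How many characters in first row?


Zigzag "paikklmjnh" into 2 rows:
Placing characters:
  'p' => row 0
  'a' => row 1
  'i' => row 0
  'k' => row 1
  'k' => row 0
  'l' => row 1
  'm' => row 0
  'j' => row 1
  'n' => row 0
  'h' => row 1
Rows:
  Row 0: "pikmn"
  Row 1: "akljh"
First row length: 5

5


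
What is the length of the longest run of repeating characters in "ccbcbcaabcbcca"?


Input: "ccbcbcaabcbcca"
Scanning for longest run:
  Position 1 ('c'): continues run of 'c', length=2
  Position 2 ('b'): new char, reset run to 1
  Position 3 ('c'): new char, reset run to 1
  Position 4 ('b'): new char, reset run to 1
  Position 5 ('c'): new char, reset run to 1
  Position 6 ('a'): new char, reset run to 1
  Position 7 ('a'): continues run of 'a', length=2
  Position 8 ('b'): new char, reset run to 1
  Position 9 ('c'): new char, reset run to 1
  Position 10 ('b'): new char, reset run to 1
  Position 11 ('c'): new char, reset run to 1
  Position 12 ('c'): continues run of 'c', length=2
  Position 13 ('a'): new char, reset run to 1
Longest run: 'c' with length 2

2


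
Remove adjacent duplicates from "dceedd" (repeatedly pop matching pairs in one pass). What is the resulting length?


Input: dceedd
Stack-based adjacent duplicate removal:
  Read 'd': push. Stack: d
  Read 'c': push. Stack: dc
  Read 'e': push. Stack: dce
  Read 'e': matches stack top 'e' => pop. Stack: dc
  Read 'd': push. Stack: dcd
  Read 'd': matches stack top 'd' => pop. Stack: dc
Final stack: "dc" (length 2)

2


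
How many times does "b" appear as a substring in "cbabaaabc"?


Searching for "b" in "cbabaaabc"
Scanning each position:
  Position 0: "c" => no
  Position 1: "b" => MATCH
  Position 2: "a" => no
  Position 3: "b" => MATCH
  Position 4: "a" => no
  Position 5: "a" => no
  Position 6: "a" => no
  Position 7: "b" => MATCH
  Position 8: "c" => no
Total occurrences: 3

3


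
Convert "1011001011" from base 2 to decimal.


Input: "1011001011" in base 2
Positional expansion:
  Digit '1' (value 1) x 2^9 = 512
  Digit '0' (value 0) x 2^8 = 0
  Digit '1' (value 1) x 2^7 = 128
  Digit '1' (value 1) x 2^6 = 64
  Digit '0' (value 0) x 2^5 = 0
  Digit '0' (value 0) x 2^4 = 0
  Digit '1' (value 1) x 2^3 = 8
  Digit '0' (value 0) x 2^2 = 0
  Digit '1' (value 1) x 2^1 = 2
  Digit '1' (value 1) x 2^0 = 1
Sum = 715

715


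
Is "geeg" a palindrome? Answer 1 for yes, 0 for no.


Input: geeg
Reversed: geeg
  Compare pos 0 ('g') with pos 3 ('g'): match
  Compare pos 1 ('e') with pos 2 ('e'): match
Result: palindrome

1


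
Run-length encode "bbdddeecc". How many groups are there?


Input: bbdddeecc
Scanning for consecutive runs:
  Group 1: 'b' x 2 (positions 0-1)
  Group 2: 'd' x 3 (positions 2-4)
  Group 3: 'e' x 2 (positions 5-6)
  Group 4: 'c' x 2 (positions 7-8)
Total groups: 4

4


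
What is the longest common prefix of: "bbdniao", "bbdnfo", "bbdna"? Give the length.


Words: bbdniao, bbdnfo, bbdna
  Position 0: all 'b' => match
  Position 1: all 'b' => match
  Position 2: all 'd' => match
  Position 3: all 'n' => match
  Position 4: ('i', 'f', 'a') => mismatch, stop
LCP = "bbdn" (length 4)

4


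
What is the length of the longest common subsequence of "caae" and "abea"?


LCS of "caae" and "abea"
DP table:
           a    b    e    a
      0    0    0    0    0
  c   0    0    0    0    0
  a   0    1    1    1    1
  a   0    1    1    1    2
  e   0    1    1    2    2
LCS length = dp[4][4] = 2

2


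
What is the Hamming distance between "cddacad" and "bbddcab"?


Comparing "cddacad" and "bbddcab" position by position:
  Position 0: 'c' vs 'b' => differ
  Position 1: 'd' vs 'b' => differ
  Position 2: 'd' vs 'd' => same
  Position 3: 'a' vs 'd' => differ
  Position 4: 'c' vs 'c' => same
  Position 5: 'a' vs 'a' => same
  Position 6: 'd' vs 'b' => differ
Total differences (Hamming distance): 4

4


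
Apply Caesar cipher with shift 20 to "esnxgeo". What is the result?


Caesar cipher: shift "esnxgeo" by 20
  'e' (pos 4) + 20 = pos 24 = 'y'
  's' (pos 18) + 20 = pos 12 = 'm'
  'n' (pos 13) + 20 = pos 7 = 'h'
  'x' (pos 23) + 20 = pos 17 = 'r'
  'g' (pos 6) + 20 = pos 0 = 'a'
  'e' (pos 4) + 20 = pos 24 = 'y'
  'o' (pos 14) + 20 = pos 8 = 'i'
Result: ymhrayi

ymhrayi


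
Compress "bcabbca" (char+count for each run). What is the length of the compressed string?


Input: bcabbca
Runs:
  'b' x 1 => "b1"
  'c' x 1 => "c1"
  'a' x 1 => "a1"
  'b' x 2 => "b2"
  'c' x 1 => "c1"
  'a' x 1 => "a1"
Compressed: "b1c1a1b2c1a1"
Compressed length: 12

12


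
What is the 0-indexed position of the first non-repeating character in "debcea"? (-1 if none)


Input: debcea
Character frequencies:
  'a': 1
  'b': 1
  'c': 1
  'd': 1
  'e': 2
Scanning left to right for freq == 1:
  Position 0 ('d'): unique! => answer = 0

0


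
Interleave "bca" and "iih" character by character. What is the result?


Interleaving "bca" and "iih":
  Position 0: 'b' from first, 'i' from second => "bi"
  Position 1: 'c' from first, 'i' from second => "ci"
  Position 2: 'a' from first, 'h' from second => "ah"
Result: biciah

biciah


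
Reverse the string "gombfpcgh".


Input: gombfpcgh
Reading characters right to left:
  Position 8: 'h'
  Position 7: 'g'
  Position 6: 'c'
  Position 5: 'p'
  Position 4: 'f'
  Position 3: 'b'
  Position 2: 'm'
  Position 1: 'o'
  Position 0: 'g'
Reversed: hgcpfbmog

hgcpfbmog


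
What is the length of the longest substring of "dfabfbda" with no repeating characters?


Input: "dfabfbda"
Sliding window (track last position of each char):
  Position 0 ('d'): window [0,0] length 1 -- new best
  Position 1 ('f'): window [0,1] length 2 -- new best
  Position 2 ('a'): window [0,2] length 3 -- new best
  Position 3 ('b'): window [0,3] length 4 -- new best
  Position 4 ('f'): repeat (last at 1), move window start to 2
  Position 4 ('f'): window [2,4] length 3
  Position 5 ('b'): repeat (last at 3), move window start to 4
  Position 5 ('b'): window [4,5] length 2
  Position 6 ('d'): window [4,6] length 3
  Position 7 ('a'): window [4,7] length 4
Longest substring with no repeats: "dfab" with length 4

4


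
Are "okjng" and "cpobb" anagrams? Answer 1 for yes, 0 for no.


Strings: "okjng", "cpobb"
Sorted first:  gjkno
Sorted second: bbcop
Differ at position 0: 'g' vs 'b' => not anagrams

0


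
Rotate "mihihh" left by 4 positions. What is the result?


Input: "mihihh", rotate left by 4
First 4 characters: "mihi"
Remaining characters: "hh"
Concatenate remaining + first: "hh" + "mihi" = "hhmihi"

hhmihi


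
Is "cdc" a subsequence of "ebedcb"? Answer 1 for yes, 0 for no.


Check if "cdc" is a subsequence of "ebedcb"
Greedy scan:
  Position 0 ('e'): no match needed
  Position 1 ('b'): no match needed
  Position 2 ('e'): no match needed
  Position 3 ('d'): no match needed
  Position 4 ('c'): matches sub[0] = 'c'
  Position 5 ('b'): no match needed
Only matched 1/3 characters => not a subsequence

0


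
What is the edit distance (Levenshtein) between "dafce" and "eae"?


Computing edit distance: "dafce" -> "eae"
DP table:
           e    a    e
      0    1    2    3
  d   1    1    2    3
  a   2    2    1    2
  f   3    3    2    2
  c   4    4    3    3
  e   5    4    4    3
Edit distance = dp[5][3] = 3

3


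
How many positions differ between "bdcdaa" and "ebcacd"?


Comparing "bdcdaa" and "ebcacd" position by position:
  Position 0: 'b' vs 'e' => DIFFER
  Position 1: 'd' vs 'b' => DIFFER
  Position 2: 'c' vs 'c' => same
  Position 3: 'd' vs 'a' => DIFFER
  Position 4: 'a' vs 'c' => DIFFER
  Position 5: 'a' vs 'd' => DIFFER
Positions that differ: 5

5


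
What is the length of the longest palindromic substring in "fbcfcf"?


Input: "fbcfcf"
Checking substrings for palindromes:
  [2:5] "cfc" (len 3) => palindrome
  [3:6] "fcf" (len 3) => palindrome
Longest palindromic substring: "cfc" with length 3

3


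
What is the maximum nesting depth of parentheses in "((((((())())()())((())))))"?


Input: "((((((())())()())((())))))"
Tracking depth:
  Position 0 '(': depth becomes 1
  Position 1 '(': depth becomes 2
  Position 2 '(': depth becomes 3
  Position 3 '(': depth becomes 4
  Position 4 '(': depth becomes 5
  Position 5 '(': depth becomes 6
  Position 6 '(': depth becomes 7
  Position 7 ')': depth becomes 6
  Position 8 ')': depth becomes 5
  Position 9 '(': depth becomes 6
  Position 10 ')': depth becomes 5
  Position 11 ')': depth becomes 4
  Position 12 '(': depth becomes 5
  Position 13 ')': depth becomes 4
  Position 14 '(': depth becomes 5
  Position 15 ')': depth becomes 4
  Position 16 ')': depth becomes 3
  Position 17 '(': depth becomes 4
  Position 18 '(': depth becomes 5
  Position 19 '(': depth becomes 6
  Position 20 ')': depth becomes 5
  Position 21 ')': depth becomes 4
  Position 22 ')': depth becomes 3
  Position 23 ')': depth becomes 2
  Position 24 ')': depth becomes 1
  Position 25 ')': depth becomes 0
Maximum depth reached: 7

7


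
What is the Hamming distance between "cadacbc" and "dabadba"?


Comparing "cadacbc" and "dabadba" position by position:
  Position 0: 'c' vs 'd' => differ
  Position 1: 'a' vs 'a' => same
  Position 2: 'd' vs 'b' => differ
  Position 3: 'a' vs 'a' => same
  Position 4: 'c' vs 'd' => differ
  Position 5: 'b' vs 'b' => same
  Position 6: 'c' vs 'a' => differ
Total differences (Hamming distance): 4

4


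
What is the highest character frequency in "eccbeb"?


Input: eccbeb
Character counts:
  'b': 2
  'c': 2
  'e': 2
Maximum frequency: 2

2
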